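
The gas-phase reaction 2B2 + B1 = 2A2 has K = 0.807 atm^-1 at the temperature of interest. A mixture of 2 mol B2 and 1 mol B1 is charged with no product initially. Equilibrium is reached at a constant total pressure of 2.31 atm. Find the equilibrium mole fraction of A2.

y_A2 = 0.305

Let X = conversion of B2 (basis 2 mol B2); extent of reaction ξ = X.
At extent ξ: n_B2 = 2 − 2X; n_B1 = 1 − X; n_A2 = 2X.
n_T = Σnᵢ = 3 − X.
y_i = n_i/n_T, p_i = y_i·P. K = p_A2^2 / (p_B2^2 p_B1).
Setting this equal to 0.807 atm^-1 and taking the physical root (0 < X < 1) gives X = 0.397.
Then n_A2 = 0.793, n_T = 2.6, so y_A2 = 0.305.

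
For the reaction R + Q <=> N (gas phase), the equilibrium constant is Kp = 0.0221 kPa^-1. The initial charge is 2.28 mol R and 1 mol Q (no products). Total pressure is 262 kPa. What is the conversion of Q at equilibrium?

Basis: 1 mol Q initially; let X = conversion of Q. Extent ξ = X.
At extent ξ: n_R = 2.28 − X; n_Q = 1 − X; n_N = X.
Summing: n_T = 3.28 − X.
With p_i = (n_i/n_T)P, Kp = p_N / (p_R p_Q).
Setting this equal to 0.0221 kPa^-1 and taking the physical root (0 < X < 1) gives X = 0.777.

X = 0.777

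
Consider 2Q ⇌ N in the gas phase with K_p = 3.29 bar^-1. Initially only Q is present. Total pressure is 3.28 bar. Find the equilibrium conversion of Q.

X = 0.850

Basis: 1 mol Q initially; let X = conversion of Q. Extent ξ = 0.5X.
Species balance: n_Q = 1 − X; n_N = 0.5X.
Summing: n_T = 1 − 0.5X.
Mole fractions y_i = n_i/n_T; K_p = p_N / (p_Q^2) with p_i = y_i·P.
Substituting and setting equal to 3.29 bar^-1 gives a polynomial in X; the root in (0,1) is X = 0.850.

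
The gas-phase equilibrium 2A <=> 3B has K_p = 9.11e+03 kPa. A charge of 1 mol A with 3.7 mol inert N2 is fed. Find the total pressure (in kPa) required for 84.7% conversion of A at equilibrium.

P = 533 kPa

Let X = conversion of A (basis 1 mol A); extent of reaction ξ = 0.5X.
Mole table: n_A = 1 − X; n_B = 1.5X; n_I = 3.7 (inert).
Total moles n_T = 4.7 + 0.5X.
K_p = p_B^3 / (p_A^2) with p_i = (n_i/n_T)·P.
At X = 0.847: the mole-fraction product g(X) = Π y_i^ν_i = 17.1. Since K_p = g(X)·P^{1}, P = (K_p/g)^(1/1) = (9.11e+03/17.1)^(1/1) = 533 kPa.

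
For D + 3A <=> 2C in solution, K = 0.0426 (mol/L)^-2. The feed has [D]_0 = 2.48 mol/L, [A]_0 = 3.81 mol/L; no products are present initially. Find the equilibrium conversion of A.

X = 0.397

Let X = conversion of A; extent ξ = 3.81X/3 mol/L.
Concentrations: [D] = 2.48 − 1.27X; [A] = 3.81 − 3.81X; [C] = 2.54X.
K = [C]^2 / ([D] [A]^3).
Solving K = 0.0426 for X ∈ (0,1): X = 0.397.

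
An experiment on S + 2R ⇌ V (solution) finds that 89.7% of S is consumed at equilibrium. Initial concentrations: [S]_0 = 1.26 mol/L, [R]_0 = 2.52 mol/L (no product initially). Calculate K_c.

Let X = conversion of S.
Concentrations: [S] = 1.26 − 1.26X; [R] = 2.52 − 2.52X; [V] = 1.26X.
At X = 0.897: [S] = 0.13, [R] = 0.26, [V] = 1.13.
K_c = [V] / ([S] [R]^2) = 129 (mol/L)^-2.

K_c = 129 (mol/L)^-2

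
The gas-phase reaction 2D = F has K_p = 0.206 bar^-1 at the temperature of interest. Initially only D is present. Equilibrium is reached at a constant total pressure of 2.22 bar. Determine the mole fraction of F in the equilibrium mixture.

y_F = 0.254

Take 1 mol D as basis and let X be its fractional conversion, so ξ = 0.5X.
At extent ξ: n_D = 1 − X; n_F = 0.5X.
Total moles n_T = 1 − 0.5X.
With p_i = (n_i/n_T)P, K_p = p_F / (p_D^2).
This yields a degree-2 equation in X; solving on (0,1), X = 0.405.
Then n_F = 0.203, n_T = 0.797, so y_F = 0.254.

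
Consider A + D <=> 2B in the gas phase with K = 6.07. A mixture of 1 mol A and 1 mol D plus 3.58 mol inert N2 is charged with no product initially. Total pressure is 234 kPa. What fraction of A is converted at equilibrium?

X = 0.552

Take 1 mol A as basis and let X be its fractional conversion, so ξ = X.
At extent ξ: n_A = 1 − X; n_D = 1 − X; n_B = 2X; n_I = 3.58 (inert).
Since Δν = 0, n_T = 5.58 throughout.
Mole fractions y_i = n_i/n_T; K = p_B^2 / (p_A p_D) with p_i = y_i·P.
Substituting and setting equal to 6.07 gives a polynomial in X; the root in (0,1) is X = 0.552.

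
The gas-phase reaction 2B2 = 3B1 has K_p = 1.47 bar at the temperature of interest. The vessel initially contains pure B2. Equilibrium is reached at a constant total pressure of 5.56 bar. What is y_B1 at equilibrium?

Let X = conversion of B2 (basis 1 mol B2); extent of reaction ξ = 0.5X.
Species balance: n_B2 = 1 − X; n_B1 = 1.5X.
n_T = Σnᵢ = 1 + 0.5X.
Mole fractions y_i = n_i/n_T; K_p = p_B1^3 / (p_B2^2) with p_i = y_i·P.
This yields a degree-3 equation in X; solving on (0,1), X = 0.341.
Then n_B1 = 0.512, n_T = 1.17, so y_B1 = 0.437.

y_B1 = 0.437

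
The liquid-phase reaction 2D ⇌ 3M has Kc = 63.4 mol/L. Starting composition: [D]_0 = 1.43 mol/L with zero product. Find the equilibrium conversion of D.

Let X = conversion of D; extent ξ = 1.43X/2 mol/L.
Concentrations: [D] = 1.43 − 1.43X; [M] = 2.15X.
Kc = [M]^3 / ([D]^2).
This equals 63.4 at X = 0.802 (the root in 0 < X < 1).

X = 0.802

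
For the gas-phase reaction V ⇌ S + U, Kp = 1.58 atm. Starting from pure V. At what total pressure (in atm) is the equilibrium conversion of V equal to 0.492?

P = 4.95 atm

Take 1 mol V as basis and let X be its fractional conversion, so ξ = X.
Moles: n_V = 1 − X; n_S = X; n_U = X.
Total moles n_T = 1 + X.
Kp = p_S p_U / (p_V) with p_i = (n_i/n_T)·P.
At X = 0.492: the mole-fraction product g(X) = Π y_i^ν_i = 0.3194. Since Kp = g(X)·P^{1}, P = (Kp/g)^(1/1) = (1.58/0.3194)^(1/1) = 4.95 atm.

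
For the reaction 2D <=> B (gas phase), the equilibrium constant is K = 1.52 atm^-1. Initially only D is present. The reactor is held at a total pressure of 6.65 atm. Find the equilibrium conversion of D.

Let X = conversion of D (basis 1 mol D); extent of reaction ξ = 0.5X.
At extent ξ: n_D = 1 − X; n_B = 0.5X.
Summing: n_T = 1 − 0.5X.
With p_i = (n_i/n_T)P, K = p_B / (p_D^2).
This yields a degree-2 equation in X; solving on (0,1), X = 0.845.

X = 0.845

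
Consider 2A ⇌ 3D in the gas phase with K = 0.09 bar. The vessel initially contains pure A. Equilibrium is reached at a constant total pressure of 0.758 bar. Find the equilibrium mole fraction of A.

Basis: 1 mol A initially; let X = conversion of A. Extent ξ = 0.5X.
Moles: n_A = 1 − X; n_D = 1.5X.
Summing: n_T = 1 + 0.5X.
y_i = n_i/n_T, p_i = y_i·P. K = p_D^3 / (p_A^2).
This yields a degree-3 equation in X; solving on (0,1), X = 0.276.
Then n_A = 0.724, n_T = 1.14, so y_A = 0.636.

y_A = 0.636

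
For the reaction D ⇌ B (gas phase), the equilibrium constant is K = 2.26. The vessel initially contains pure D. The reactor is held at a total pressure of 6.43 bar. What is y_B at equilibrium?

Take 1 mol D as basis and let X be its fractional conversion, so ξ = X.
At extent ξ: n_D = 1 − X; n_B = X.
Total moles n_T = 1 (Δν = 0, constant).
Mole fractions y_i = n_i/n_T; K = p_B / (p_D) with p_i = y_i·P.
This yields a degree-1 equation in X; solving on (0,1), X = 0.693.
Then n_B = 0.693, n_T = 1, so y_B = 0.693.

y_B = 0.693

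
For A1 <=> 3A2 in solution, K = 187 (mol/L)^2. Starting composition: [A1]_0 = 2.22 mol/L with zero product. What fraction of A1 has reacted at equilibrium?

Let X = conversion of A1; extent ξ = 2.22·X mol/L.
Concentrations: [A1] = 2.22 − 2.22X; [A2] = 6.66X.
K = [A2]^3 / ([A1]).
Solving K = 187 for X ∈ (0,1): X = 0.727.

X = 0.727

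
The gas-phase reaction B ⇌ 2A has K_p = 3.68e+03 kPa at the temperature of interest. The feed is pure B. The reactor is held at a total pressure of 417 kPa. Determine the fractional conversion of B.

X = 0.830

Basis: 1 mol B initially; let X = conversion of B. Extent ξ = X.
Mole table: n_B = 1 − X; n_A = 2X.
n_T = Σnᵢ = 1 + X.
With p_i = (n_i/n_T)P, K_p = p_A^2 / (p_B).
Equating to 3.68e+03 kPa and solving on 0 < X < 1: X = 0.830.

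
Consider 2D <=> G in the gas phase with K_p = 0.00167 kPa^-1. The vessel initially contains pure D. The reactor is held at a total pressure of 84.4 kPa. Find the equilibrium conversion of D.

Basis: 1 mol D initially; let X = conversion of D. Extent ξ = 0.5X.
At extent ξ: n_D = 1 − X; n_G = 0.5X.
n_T = Σnᵢ = 1 − 0.5X.
Mole fractions y_i = n_i/n_T; K_p = p_G / (p_D^2) with p_i = y_i·P.
Setting this equal to 0.00167 kPa^-1 and taking the physical root (0 < X < 1) gives X = 0.200.

X = 0.200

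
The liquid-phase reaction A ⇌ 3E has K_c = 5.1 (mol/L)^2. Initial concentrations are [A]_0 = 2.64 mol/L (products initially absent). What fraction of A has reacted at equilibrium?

Let X = conversion of A; extent ξ = 2.64·X mol/L.
Concentrations: [A] = 2.64 − 2.64X; [E] = 7.92X.
K_c = [E]^3 / ([A]).
Equating to 5.1 (mol/L)^2: the physical root is X = 0.270.

X = 0.270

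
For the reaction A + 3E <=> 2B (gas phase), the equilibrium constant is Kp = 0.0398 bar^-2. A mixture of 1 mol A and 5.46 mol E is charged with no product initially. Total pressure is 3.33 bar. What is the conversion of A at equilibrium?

X = 0.400

Let X = conversion of A (basis 1 mol A); extent of reaction ξ = X.
Moles: n_A = 1 − X; n_E = 5.46 − 3X; n_B = 2X.
Summing: n_T = 6.46 − 2X.
With p_i = (n_i/n_T)P, Kp = p_B^2 / (p_A p_E^3).
Substituting and setting equal to 0.0398 bar^-2 gives a polynomial in X; the root in (0,1) is X = 0.400.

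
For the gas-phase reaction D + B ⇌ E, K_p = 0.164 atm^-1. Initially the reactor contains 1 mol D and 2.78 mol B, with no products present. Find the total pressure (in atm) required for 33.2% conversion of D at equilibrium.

P = 4.27 atm

Basis: 1 mol D initially; let X = conversion of D. Extent ξ = X.
Moles: n_D = 1 − X; n_B = 2.78 − X; n_E = X.
n_T = Σnᵢ = 3.78 − X.
K_p = p_E / (p_D p_B) with p_i = (n_i/n_T)·P.
At X = 0.332: the mole-fraction product g(X) = Π y_i^ν_i = 0.7. Since K_p = g(X)·P^{-1}, P = (g/K_p)^(1/1) = (0.7/0.164)^(1/1) = 4.27 atm.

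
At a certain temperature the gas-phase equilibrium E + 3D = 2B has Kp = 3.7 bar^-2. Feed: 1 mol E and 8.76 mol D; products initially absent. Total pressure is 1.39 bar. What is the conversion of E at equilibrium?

Let X = conversion of E (basis 1 mol E); extent of reaction ξ = X.
Mole table: n_E = 1 − X; n_D = 8.76 − 3X; n_B = 2X.
Total moles n_T = 9.76 − 2X.
With p_i = (n_i/n_T)P, Kp = p_B^2 / (p_E p_D^3).
Substituting and setting equal to 3.7 bar^-2 gives a polynomial in X; the root in (0,1) is X = 0.879.

X = 0.879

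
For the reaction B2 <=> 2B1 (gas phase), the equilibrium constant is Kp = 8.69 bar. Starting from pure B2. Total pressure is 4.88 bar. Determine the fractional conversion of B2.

X = 0.555

Let X = conversion of B2 (basis 1 mol B2); extent of reaction ξ = X.
Moles: n_B2 = 1 − X; n_B1 = 2X.
n_T = Σnᵢ = 1 + X.
With p_i = (n_i/n_T)P, Kp = p_B1^2 / (p_B2).
Setting this equal to 8.69 bar and taking the physical root (0 < X < 1) gives X = 0.555.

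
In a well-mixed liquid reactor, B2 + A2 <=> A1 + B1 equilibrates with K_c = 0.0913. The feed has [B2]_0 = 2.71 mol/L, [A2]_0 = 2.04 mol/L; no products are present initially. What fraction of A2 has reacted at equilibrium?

X = 0.267

Let X = conversion of A2; extent ξ = 2.04·X mol/L.
Concentrations: [B2] = 2.71 − 2.04X; [A2] = 2.04 − 2.04X; [A1] = 2.04X; [B1] = 2.04X.
K_c = [A1] [B1] / ([B2] [A2]).
Setting equal to 0.0913 and solving for X on (0,1) gives X = 0.267.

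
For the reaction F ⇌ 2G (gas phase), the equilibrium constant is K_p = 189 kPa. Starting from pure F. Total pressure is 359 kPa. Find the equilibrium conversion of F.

X = 0.341

Let X = conversion of F (basis 1 mol F); extent of reaction ξ = X.
Species balance: n_F = 1 − X; n_G = 2X.
Summing: n_T = 1 + X.
With p_i = (n_i/n_T)P, K_p = p_G^2 / (p_F).
Equating to 189 kPa and solving on 0 < X < 1: X = 0.341.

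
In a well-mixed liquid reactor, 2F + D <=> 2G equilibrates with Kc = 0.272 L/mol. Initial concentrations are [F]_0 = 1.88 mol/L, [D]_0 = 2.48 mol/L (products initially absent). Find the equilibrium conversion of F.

X = 0.429

Let X = conversion of F; extent ξ = 1.88X/2 mol/L.
Concentrations: [F] = 1.88 − 1.88X; [D] = 2.48 − 0.94X; [G] = 1.88X.
Kc = [G]^2 / ([F]^2 [D]).
Solving Kc = 0.272 for X ∈ (0,1): X = 0.429.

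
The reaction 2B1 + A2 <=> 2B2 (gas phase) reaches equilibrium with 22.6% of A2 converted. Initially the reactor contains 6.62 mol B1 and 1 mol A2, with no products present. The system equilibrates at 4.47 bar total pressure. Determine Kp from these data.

Take 1 mol A2 as basis and let X be its fractional conversion, so ξ = X.
Moles: n_B1 = 6.62 − 2X; n_A2 = 1 − X; n_B2 = 2X.
n_T = Σnᵢ = 7.62 − X.
At X = 0.226: n_B1 = 6.17, n_A2 = 0.774, n_B2 = 0.452, n_T = 7.39.
p_i = (n_i/n_T)·P. Kp = p_B2^2 / (p_B1^2 p_A2) = 0.0115 bar^-1.

Kp = 0.0115 bar^-1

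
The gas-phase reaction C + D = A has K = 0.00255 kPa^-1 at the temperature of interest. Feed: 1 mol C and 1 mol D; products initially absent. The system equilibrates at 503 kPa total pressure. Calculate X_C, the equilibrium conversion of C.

X = 0.338

Let X = conversion of C (basis 1 mol C); extent of reaction ξ = X.
Mole table: n_C = 1 − X; n_D = 1 − X; n_A = X.
Summing: n_T = 2 − X.
y_i = n_i/n_T, p_i = y_i·P. K = p_A / (p_C p_D).
Setting this equal to 0.00255 kPa^-1 and taking the physical root (0 < X < 1) gives X = 0.338.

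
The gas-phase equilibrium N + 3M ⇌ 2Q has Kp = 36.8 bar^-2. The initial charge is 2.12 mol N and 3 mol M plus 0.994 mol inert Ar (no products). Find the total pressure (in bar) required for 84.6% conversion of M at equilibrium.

Let X = conversion of M (basis 3 mol M); extent of reaction ξ = X.
At extent ξ: n_N = 2.12 − X; n_M = 3 − 3X; n_Q = 2X; n_I = 0.994 (inert).
Summing: n_T = 6.11 − 2X.
Kp = p_Q^2 / (p_N p_M^3) with p_i = (n_i/n_T)·P.
At X = 0.846: the mole-fraction product g(X) = Π y_i^ν_i = 445.6. Since Kp = g(X)·P^{-2}, P = (g/Kp)^(1/2) = (445.6/36.8)^(1/2) = 3.48 bar.

P = 3.48 bar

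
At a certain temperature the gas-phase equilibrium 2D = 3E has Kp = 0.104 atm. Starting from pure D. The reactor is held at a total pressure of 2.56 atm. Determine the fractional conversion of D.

Basis: 1 mol D initially; let X = conversion of D. Extent ξ = 0.5X.
Moles: n_D = 1 − X; n_E = 1.5X.
n_T = Σnᵢ = 1 + 0.5X.
With p_i = (n_i/n_T)P, Kp = p_E^3 / (p_D^2).
Setting this equal to 0.104 atm and taking the physical root (0 < X < 1) gives X = 0.203.

X = 0.203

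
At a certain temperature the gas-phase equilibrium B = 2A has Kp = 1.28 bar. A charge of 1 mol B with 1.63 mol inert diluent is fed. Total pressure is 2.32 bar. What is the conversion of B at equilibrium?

Take 1 mol B as basis and let X be its fractional conversion, so ξ = X.
Species balance: n_B = 1 − X; n_A = 2X; n_I = 1.63 (inert).
Total moles n_T = 2.63 + X.
y_i = n_i/n_T, p_i = y_i·P. Kp = p_A^2 / (p_B).
Setting this equal to 1.28 bar and taking the physical root (0 < X < 1) gives X = 0.474.

X = 0.474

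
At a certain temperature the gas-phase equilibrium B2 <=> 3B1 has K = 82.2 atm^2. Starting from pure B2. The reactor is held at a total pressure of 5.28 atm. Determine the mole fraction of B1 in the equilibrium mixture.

Basis: 1 mol B2 initially; let X = conversion of B2. Extent ξ = X.
Mole table: n_B2 = 1 − X; n_B1 = 3X.
Summing: n_T = 1 + 2X.
y_i = n_i/n_T, p_i = y_i·P. K = p_B1^3 / (p_B2).
This yields a degree-3 equation in X; solving on (0,1), X = 0.596.
Then n_B1 = 1.79, n_T = 2.19, so y_B1 = 0.816.

y_B1 = 0.816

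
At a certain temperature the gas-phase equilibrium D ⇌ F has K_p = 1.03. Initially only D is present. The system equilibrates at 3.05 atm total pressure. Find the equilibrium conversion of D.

X = 0.507

Take 1 mol D as basis and let X be its fractional conversion, so ξ = X.
Species balance: n_D = 1 − X; n_F = X.
n_T stays at 1 (no change in mole number).
With p_i = (n_i/n_T)P, K_p = p_F / (p_D).
Substituting and setting equal to 1.03 gives a polynomial in X; the root in (0,1) is X = 0.507.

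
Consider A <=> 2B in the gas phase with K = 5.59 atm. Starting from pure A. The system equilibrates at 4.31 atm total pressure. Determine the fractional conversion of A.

X = 0.495

Basis: 1 mol A initially; let X = conversion of A. Extent ξ = X.
Mole table: n_A = 1 − X; n_B = 2X.
n_T = Σnᵢ = 1 + X.
With p_i = (n_i/n_T)P, K = p_B^2 / (p_A).
This yields a degree-2 equation in X; solving on (0,1), X = 0.495.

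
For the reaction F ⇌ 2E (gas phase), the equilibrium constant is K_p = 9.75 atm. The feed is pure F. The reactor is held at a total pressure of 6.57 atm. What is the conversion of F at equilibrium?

Take 1 mol F as basis and let X be its fractional conversion, so ξ = X.
Species balance: n_F = 1 − X; n_E = 2X.
Summing: n_T = 1 + X.
With p_i = (n_i/n_T)P, K_p = p_E^2 / (p_F).
Substituting and setting equal to 9.75 atm gives a polynomial in X; the root in (0,1) is X = 0.520.

X = 0.520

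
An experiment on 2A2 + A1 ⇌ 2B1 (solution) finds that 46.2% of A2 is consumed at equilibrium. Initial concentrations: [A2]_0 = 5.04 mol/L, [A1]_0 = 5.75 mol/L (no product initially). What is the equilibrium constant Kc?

Kc = 0.161 L/mol

Let X = conversion of A2.
Concentrations: [A2] = 5.04 − 5.04X; [A1] = 5.75 − 2.52X; [B1] = 5.04X.
At X = 0.462: [A2] = 2.71, [A1] = 4.59, [B1] = 2.33.
Kc = [B1]^2 / ([A2]^2 [A1]) = 0.161 L/mol.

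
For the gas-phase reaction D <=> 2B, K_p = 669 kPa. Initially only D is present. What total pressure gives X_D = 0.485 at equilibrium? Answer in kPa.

P = 544 kPa

Basis: 1 mol D initially; let X = conversion of D. Extent ξ = X.
Mole table: n_D = 1 − X; n_B = 2X.
Total moles n_T = 1 + X.
K_p = p_B^2 / (p_D) with p_i = (n_i/n_T)·P.
At X = 0.485: the mole-fraction product g(X) = Π y_i^ν_i = 1.23. Since K_p = g(X)·P^{1}, P = (K_p/g)^(1/1) = (669/1.23)^(1/1) = 544 kPa.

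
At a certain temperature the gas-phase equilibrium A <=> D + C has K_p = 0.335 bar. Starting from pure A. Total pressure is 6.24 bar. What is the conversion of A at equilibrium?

Let X = conversion of A (basis 1 mol A); extent of reaction ξ = X.
Moles: n_A = 1 − X; n_D = X; n_C = X.
Summing: n_T = 1 + X.
y_i = n_i/n_T, p_i = y_i·P. K_p = p_D p_C / (p_A).
Equating to 0.335 bar and solving on 0 < X < 1: X = 0.226.

X = 0.226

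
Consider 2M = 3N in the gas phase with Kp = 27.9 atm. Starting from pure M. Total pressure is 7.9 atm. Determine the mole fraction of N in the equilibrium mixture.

Let X = conversion of M (basis 1 mol M); extent of reaction ξ = 0.5X.
At extent ξ: n_M = 1 − X; n_N = 1.5X.
n_T = Σnᵢ = 1 + 0.5X.
Mole fractions y_i = n_i/n_T; Kp = p_N^3 / (p_M^2) with p_i = y_i·P.
Substituting and setting equal to 27.9 atm gives a polynomial in X; the root in (0,1) is X = 0.601.
Then n_N = 0.901, n_T = 1.3, so y_N = 0.693.

y_N = 0.693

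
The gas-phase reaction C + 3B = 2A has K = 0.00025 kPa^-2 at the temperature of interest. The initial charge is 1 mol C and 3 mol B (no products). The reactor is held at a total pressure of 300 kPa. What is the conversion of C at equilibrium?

Basis: 1 mol C initially; let X = conversion of C. Extent ξ = X.
Mole table: n_C = 1 − X; n_B = 3 − 3X; n_A = 2X.
Summing: n_T = 4 − 2X.
Mole fractions y_i = n_i/n_T; K = p_A^2 / (p_C p_B^3) with p_i = y_i·P.
Equating to 0.00025 kPa^-2 and solving on 0 < X < 1: X = 0.626.

X = 0.626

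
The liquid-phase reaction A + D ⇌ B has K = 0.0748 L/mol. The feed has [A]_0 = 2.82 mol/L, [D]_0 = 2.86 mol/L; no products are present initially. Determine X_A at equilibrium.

Let X = conversion of A; extent ξ = 2.82·X mol/L.
Concentrations: [A] = 2.82 − 2.82X; [D] = 2.86 − 2.82X; [B] = 2.82X.
K = [B] / ([A] [D]).
This equals 0.0748 at X = 0.154 (the root in 0 < X < 1).

X = 0.154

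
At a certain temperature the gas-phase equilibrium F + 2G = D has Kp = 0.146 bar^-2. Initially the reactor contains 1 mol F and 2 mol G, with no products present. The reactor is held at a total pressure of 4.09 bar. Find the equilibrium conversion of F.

Basis: 1 mol F initially; let X = conversion of F. Extent ξ = X.
Mole table: n_F = 1 − X; n_G = 2 − 2X; n_D = X.
n_T = Σnᵢ = 3 − 2X.
With p_i = (n_i/n_T)P, Kp = p_D / (p_F p_G^2).
Equating to 0.146 bar^-2 and solving on 0 < X < 1: X = 0.415.

X = 0.415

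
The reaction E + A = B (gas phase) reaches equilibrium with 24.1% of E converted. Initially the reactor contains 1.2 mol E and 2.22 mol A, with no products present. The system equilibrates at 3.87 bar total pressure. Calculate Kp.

Basis: 1.2 mol E initially; let X = conversion of E. Extent ξ = 1.2X.
Moles: n_E = 1.2 − 1.2X; n_A = 2.22 − 1.2X; n_B = 1.2X.
Summing: n_T = 3.42 − 1.2X.
At X = 0.241: n_E = 0.911, n_A = 1.93, n_B = 0.289, n_T = 3.13.
p_i = (n_i/n_T)·P. Kp = p_B / (p_E p_A) = 0.133 bar^-1.

Kp = 0.133 bar^-1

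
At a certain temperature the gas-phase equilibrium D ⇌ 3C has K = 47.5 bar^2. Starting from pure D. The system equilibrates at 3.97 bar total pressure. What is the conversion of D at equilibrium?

X = 0.600

Let X = conversion of D (basis 1 mol D); extent of reaction ξ = X.
At extent ξ: n_D = 1 − X; n_C = 3X.
Summing: n_T = 1 + 2X.
With p_i = (n_i/n_T)P, K = p_C^3 / (p_D).
This yields a degree-3 equation in X; solving on (0,1), X = 0.600.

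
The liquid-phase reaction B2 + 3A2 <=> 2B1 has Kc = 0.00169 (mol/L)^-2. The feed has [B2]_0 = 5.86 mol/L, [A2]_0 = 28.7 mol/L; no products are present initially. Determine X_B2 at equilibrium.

X = 0.515

Let X = conversion of B2; extent ξ = 5.86·X mol/L.
Concentrations: [B2] = 5.86 − 5.86X; [A2] = 28.7 − 17.6X; [B1] = 11.7X.
Kc = [B1]^2 / ([B2] [A2]^3).
Solving Kc = 0.00169 for X ∈ (0,1): X = 0.515.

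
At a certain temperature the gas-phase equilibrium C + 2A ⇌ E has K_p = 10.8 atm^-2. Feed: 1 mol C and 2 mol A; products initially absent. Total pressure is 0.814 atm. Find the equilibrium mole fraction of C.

y_C = 0.225

Take 1 mol C as basis and let X be its fractional conversion, so ξ = X.
At extent ξ: n_C = 1 − X; n_A = 2 − 2X; n_E = X.
Total moles n_T = 3 − 2X.
y_i = n_i/n_T, p_i = y_i·P. K_p = p_E / (p_C p_A^2).
This yields a degree-3 equation in X; solving on (0,1), X = 0.591.
Then n_C = 0.409, n_T = 1.82, so y_C = 0.225.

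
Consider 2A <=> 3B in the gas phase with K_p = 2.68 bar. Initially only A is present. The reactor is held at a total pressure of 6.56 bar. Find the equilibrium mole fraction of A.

y_A = 0.520

Basis: 1 mol A initially; let X = conversion of A. Extent ξ = 0.5X.
Mole table: n_A = 1 − X; n_B = 1.5X.
Total moles n_T = 1 + 0.5X.
Mole fractions y_i = n_i/n_T; K_p = p_B^3 / (p_A^2) with p_i = y_i·P.
This yields a degree-3 equation in X; solving on (0,1), X = 0.381.
Then n_A = 0.619, n_T = 1.19, so y_A = 0.520.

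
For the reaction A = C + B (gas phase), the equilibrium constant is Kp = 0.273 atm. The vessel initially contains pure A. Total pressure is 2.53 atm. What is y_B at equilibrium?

Basis: 1 mol A initially; let X = conversion of A. Extent ξ = X.
Moles: n_A = 1 − X; n_C = X; n_B = X.
Total moles n_T = 1 + X.
y_i = n_i/n_T, p_i = y_i·P. Kp = p_C p_B / (p_A).
Substituting and setting equal to 0.273 atm gives a polynomial in X; the root in (0,1) is X = 0.312.
Then n_B = 0.312, n_T = 1.31, so y_B = 0.238.

y_B = 0.238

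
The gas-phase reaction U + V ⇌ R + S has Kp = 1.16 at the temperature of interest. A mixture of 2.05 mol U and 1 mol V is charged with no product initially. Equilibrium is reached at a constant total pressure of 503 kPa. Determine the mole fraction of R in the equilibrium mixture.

y_R = 0.228

Basis: 1 mol V initially; let X = conversion of V. Extent ξ = X.
Mole table: n_U = 2.05 − X; n_V = 1 − X; n_R = X; n_S = X.
n_T stays at 3.05 (no change in mole number).
y_i = n_i/n_T, p_i = y_i·P. Kp = p_R p_S / (p_U p_V).
Equating to 1.16 and solving on 0 < X < 1: X = 0.694.
Then n_R = 0.694, n_T = 3.05, so y_R = 0.228.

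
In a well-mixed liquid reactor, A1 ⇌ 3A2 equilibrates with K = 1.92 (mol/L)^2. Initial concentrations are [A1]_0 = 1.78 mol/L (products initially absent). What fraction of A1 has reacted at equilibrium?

X = 0.256

Let X = conversion of A1; extent ξ = 1.78·X mol/L.
Concentrations: [A1] = 1.78 − 1.78X; [A2] = 5.34X.
K = [A2]^3 / ([A1]).
Equating to 1.92 (mol/L)^2: the physical root is X = 0.256.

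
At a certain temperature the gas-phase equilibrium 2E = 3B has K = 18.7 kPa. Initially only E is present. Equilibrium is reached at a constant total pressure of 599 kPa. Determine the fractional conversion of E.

Take 1 mol E as basis and let X be its fractional conversion, so ξ = 0.5X.
At extent ξ: n_E = 1 − X; n_B = 1.5X.
Total moles n_T = 1 + 0.5X.
y_i = n_i/n_T, p_i = y_i·P. K = p_B^3 / (p_E^2).
Equating to 18.7 kPa and solving on 0 < X < 1: X = 0.188.

X = 0.188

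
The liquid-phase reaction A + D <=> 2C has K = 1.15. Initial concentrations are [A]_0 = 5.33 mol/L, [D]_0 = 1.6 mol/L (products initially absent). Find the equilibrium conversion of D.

Let X = conversion of D; extent ξ = 1.6·X mol/L.
Concentrations: [A] = 5.33 − 1.6X; [D] = 1.6 − 1.6X; [C] = 3.2X.
K = [C]^2 / ([A] [D]).
Equating to 1.15: the physical root is X = 0.578.

X = 0.578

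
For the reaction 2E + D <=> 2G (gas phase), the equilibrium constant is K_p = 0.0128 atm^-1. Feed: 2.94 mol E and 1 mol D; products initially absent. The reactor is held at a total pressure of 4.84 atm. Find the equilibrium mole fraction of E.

Take 1 mol D as basis and let X be its fractional conversion, so ξ = X.
Mole table: n_E = 2.94 − 2X; n_D = 1 − X; n_G = 2X.
Summing: n_T = 3.94 − X.
y_i = n_i/n_T, p_i = y_i·P. K_p = p_G^2 / (p_E^2 p_D).
Setting this equal to 0.0128 atm^-1 and taking the physical root (0 < X < 1) gives X = 0.155.
Then n_E = 2.63, n_T = 3.79, so y_E = 0.695.

y_E = 0.695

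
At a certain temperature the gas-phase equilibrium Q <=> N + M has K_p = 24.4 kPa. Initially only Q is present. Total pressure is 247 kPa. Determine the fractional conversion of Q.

Take 1 mol Q as basis and let X be its fractional conversion, so ξ = X.
At extent ξ: n_Q = 1 − X; n_N = X; n_M = X.
Summing: n_T = 1 + X.
Mole fractions y_i = n_i/n_T; K_p = p_N p_M / (p_Q) with p_i = y_i·P.
Equating to 24.4 kPa and solving on 0 < X < 1: X = 0.300.

X = 0.300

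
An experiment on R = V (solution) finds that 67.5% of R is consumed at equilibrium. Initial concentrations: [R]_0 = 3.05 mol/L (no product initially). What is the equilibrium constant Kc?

Kc = 2.08

Let X = conversion of R.
Concentrations: [R] = 3.05 − 3.05X; [V] = 3.05X.
At X = 0.675: [R] = 0.991, [V] = 2.06.
Kc = [V] / ([R]) = 2.08.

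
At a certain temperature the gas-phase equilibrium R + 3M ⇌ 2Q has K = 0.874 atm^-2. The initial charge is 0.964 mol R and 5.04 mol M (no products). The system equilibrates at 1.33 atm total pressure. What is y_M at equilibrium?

y_M = 0.698

Take 0.964 mol R as basis and let X be its fractional conversion, so ξ = 0.964X.
Species balance: n_R = 0.964 − 0.964X; n_M = 5.04 − 2.89X; n_Q = 1.93X.
Summing: n_T = 6 − 1.93X.
With p_i = (n_i/n_T)P, K = p_Q^2 / (p_R p_M^3).
Equating to 0.874 atm^-2 and solving on 0 < X < 1: X = 0.550.
Then n_M = 3.45, n_T = 4.94, so y_M = 0.698.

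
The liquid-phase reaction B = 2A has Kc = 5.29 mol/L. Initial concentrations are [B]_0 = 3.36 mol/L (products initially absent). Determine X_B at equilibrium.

X = 0.461

Let X = conversion of B; extent ξ = 3.36·X mol/L.
Concentrations: [B] = 3.36 − 3.36X; [A] = 6.72X.
Kc = [A]^2 / ([B]).
Solving Kc = 5.29 for X ∈ (0,1): X = 0.461.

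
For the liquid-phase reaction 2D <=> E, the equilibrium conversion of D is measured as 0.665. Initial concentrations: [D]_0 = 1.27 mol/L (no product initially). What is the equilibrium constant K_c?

Let X = conversion of D.
Concentrations: [D] = 1.27 − 1.27X; [E] = 0.635X.
At X = 0.665: [D] = 0.425, [E] = 0.422.
K_c = [E] / ([D]^2) = 2.33 L/mol.

K_c = 2.33 L/mol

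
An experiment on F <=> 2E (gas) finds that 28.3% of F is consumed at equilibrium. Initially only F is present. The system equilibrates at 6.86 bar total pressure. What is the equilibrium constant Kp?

Kp = 2.39 bar

Basis: 1 mol F initially; let X = conversion of F. Extent ξ = X.
Moles: n_F = 1 − X; n_E = 2X.
Total moles n_T = 1 + X.
At X = 0.283: n_F = 0.717, n_E = 0.566, n_T = 1.28.
p_i = (n_i/n_T)·P. Kp = p_E^2 / (p_F) = 2.39 bar.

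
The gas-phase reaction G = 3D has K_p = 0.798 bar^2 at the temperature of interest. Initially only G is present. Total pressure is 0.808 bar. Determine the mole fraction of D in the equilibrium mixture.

y_D = 0.709

Let X = conversion of G (basis 1 mol G); extent of reaction ξ = X.
Moles: n_G = 1 − X; n_D = 3X.
Summing: n_T = 1 + 2X.
Mole fractions y_i = n_i/n_T; K_p = p_D^3 / (p_G) with p_i = y_i·P.
Equating to 0.798 bar^2 and solving on 0 < X < 1: X = 0.448.
Then n_D = 1.34, n_T = 1.9, so y_D = 0.709.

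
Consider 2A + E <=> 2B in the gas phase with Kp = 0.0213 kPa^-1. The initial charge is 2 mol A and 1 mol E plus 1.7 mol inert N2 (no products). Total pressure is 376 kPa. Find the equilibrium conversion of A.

Basis: 2 mol A initially; let X = conversion of A. Extent ξ = X.
Species balance: n_A = 2 − 2X; n_E = 1 − X; n_B = 2X; n_I = 1.7 (inert).
Total moles n_T = 4.7 − X.
With p_i = (n_i/n_T)P, Kp = p_B^2 / (p_A^2 p_E).
Substituting and setting equal to 0.0213 kPa^-1 gives a polynomial in X; the root in (0,1) is X = 0.495.

X = 0.495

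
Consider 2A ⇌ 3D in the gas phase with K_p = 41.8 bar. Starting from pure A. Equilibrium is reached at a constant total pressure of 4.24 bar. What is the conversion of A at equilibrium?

X = 0.703

Basis: 1 mol A initially; let X = conversion of A. Extent ξ = 0.5X.
Mole table: n_A = 1 − X; n_D = 1.5X.
n_T = Σnᵢ = 1 + 0.5X.
With p_i = (n_i/n_T)P, K_p = p_D^3 / (p_A^2).
Substituting and setting equal to 41.8 bar gives a polynomial in X; the root in (0,1) is X = 0.703.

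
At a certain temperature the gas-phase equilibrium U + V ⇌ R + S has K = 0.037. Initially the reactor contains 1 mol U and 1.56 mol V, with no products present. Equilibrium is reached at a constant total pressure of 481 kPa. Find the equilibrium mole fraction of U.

Take 1 mol U as basis and let X be its fractional conversion, so ξ = X.
Mole table: n_U = 1 − X; n_V = 1.56 − X; n_R = X; n_S = X.
Since Δν = 0, n_T = 2.56 throughout.
Mole fractions y_i = n_i/n_T; K = p_R p_S / (p_U p_V) with p_i = y_i·P.
This yields a degree-2 equation in X; solving on (0,1), X = 0.201.
Then n_U = 0.799, n_T = 2.56, so y_U = 0.312.

y_U = 0.312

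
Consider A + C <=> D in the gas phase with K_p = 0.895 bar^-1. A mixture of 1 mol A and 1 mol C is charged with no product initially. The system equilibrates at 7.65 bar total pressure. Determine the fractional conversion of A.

X = 0.643

Basis: 1 mol A initially; let X = conversion of A. Extent ξ = X.
Species balance: n_A = 1 − X; n_C = 1 − X; n_D = X.
Total moles n_T = 2 − X.
Mole fractions y_i = n_i/n_T; K_p = p_D / (p_A p_C) with p_i = y_i·P.
This yields a degree-2 equation in X; solving on (0,1), X = 0.643.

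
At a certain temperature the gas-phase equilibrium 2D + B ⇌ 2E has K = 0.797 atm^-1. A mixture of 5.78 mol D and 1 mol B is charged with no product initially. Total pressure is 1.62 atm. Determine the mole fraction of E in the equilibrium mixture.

Take 1 mol B as basis and let X be its fractional conversion, so ξ = X.
Moles: n_D = 5.78 − 2X; n_B = 1 − X; n_E = 2X.
Summing: n_T = 6.78 − X.
y_i = n_i/n_T, p_i = y_i·P. K = p_E^2 / (p_D^2 p_B).
This yields a degree-3 equation in X; solving on (0,1), X = 0.630.
Then n_E = 1.26, n_T = 6.15, so y_E = 0.205.

y_E = 0.205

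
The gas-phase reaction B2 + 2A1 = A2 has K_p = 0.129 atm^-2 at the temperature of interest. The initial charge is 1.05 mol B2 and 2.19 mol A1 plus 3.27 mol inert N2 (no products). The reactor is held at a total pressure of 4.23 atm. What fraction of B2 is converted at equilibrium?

Take 1.05 mol B2 as basis and let X be its fractional conversion, so ξ = 1.05X.
Moles: n_B2 = 1.05 − 1.05X; n_A1 = 2.19 − 2.1X; n_A2 = 1.05X; n_I = 3.27 (inert).
Summing: n_T = 6.51 − 2.1X.
y_i = n_i/n_T, p_i = y_i·P. K_p = p_A2 / (p_B2 p_A1^2).
Substituting and setting equal to 0.129 atm^-2 gives a polynomial in X; the root in (0,1) is X = 0.170.

X = 0.170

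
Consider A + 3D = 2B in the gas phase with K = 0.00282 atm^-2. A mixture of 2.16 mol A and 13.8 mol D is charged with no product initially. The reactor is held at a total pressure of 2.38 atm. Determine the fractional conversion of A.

Take 2.16 mol A as basis and let X be its fractional conversion, so ξ = 2.16X.
Mole table: n_A = 2.16 − 2.16X; n_D = 13.8 − 6.48X; n_B = 4.32X.
Total moles n_T = 16 − 4.32X.
y_i = n_i/n_T, p_i = y_i·P. K = p_B^2 / (p_A p_D^3).
Equating to 0.00282 atm^-2 and solving on 0 < X < 1: X = 0.122.

X = 0.122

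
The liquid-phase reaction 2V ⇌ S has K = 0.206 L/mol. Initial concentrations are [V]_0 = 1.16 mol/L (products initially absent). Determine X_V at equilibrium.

Let X = conversion of V; extent ξ = 1.16X/2 mol/L.
Concentrations: [V] = 1.16 − 1.16X; [S] = 0.58X.
K = [S] / ([V]^2).
Equating to 0.206 L/mol: the physical root is X = 0.261.

X = 0.261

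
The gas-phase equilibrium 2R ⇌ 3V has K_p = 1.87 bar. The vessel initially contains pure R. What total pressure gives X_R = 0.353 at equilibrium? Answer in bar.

P = 6.2 bar

Take 1 mol R as basis and let X be its fractional conversion, so ξ = 0.5X.
At extent ξ: n_R = 1 − X; n_V = 1.5X.
n_T = Σnᵢ = 1 + 0.5X.
K_p = p_V^3 / (p_R^2) with p_i = (n_i/n_T)·P.
At X = 0.353: the mole-fraction product g(X) = Π y_i^ν_i = 0.3014. Since K_p = g(X)·P^{1}, P = (K_p/g)^(1/1) = (1.87/0.3014)^(1/1) = 6.2 bar.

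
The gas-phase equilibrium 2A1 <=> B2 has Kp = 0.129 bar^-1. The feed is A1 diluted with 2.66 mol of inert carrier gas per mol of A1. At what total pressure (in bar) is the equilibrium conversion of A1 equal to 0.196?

Take 1 mol A1 as basis and let X be its fractional conversion, so ξ = 0.5X.
At extent ξ: n_A1 = 1 − X; n_B2 = 0.5X; n_I = 2.66 (inert).
n_T = Σnᵢ = 3.66 − 0.5X.
Kp = p_B2 / (p_A1^2) with p_i = (n_i/n_T)·P.
At X = 0.196: the mole-fraction product g(X) = Π y_i^ν_i = 0.54. Since Kp = g(X)·P^{-1}, P = (g/Kp)^(1/1) = (0.54/0.129)^(1/1) = 4.19 bar.

P = 4.19 bar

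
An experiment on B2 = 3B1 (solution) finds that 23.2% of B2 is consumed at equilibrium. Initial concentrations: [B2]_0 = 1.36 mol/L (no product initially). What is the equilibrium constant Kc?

Kc = 0.812 (mol/L)^2

Let X = conversion of B2.
Concentrations: [B2] = 1.36 − 1.36X; [B1] = 4.08X.
At X = 0.232: [B2] = 1.04, [B1] = 0.947.
Kc = [B1]^3 / ([B2]) = 0.812 (mol/L)^2.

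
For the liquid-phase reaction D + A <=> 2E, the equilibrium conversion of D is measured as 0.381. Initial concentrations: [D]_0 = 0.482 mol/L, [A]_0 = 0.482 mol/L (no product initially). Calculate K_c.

K_c = 1.52

Let X = conversion of D.
Concentrations: [D] = 0.482 − 0.482X; [A] = 0.482 − 0.482X; [E] = 0.964X.
At X = 0.381: [D] = 0.298, [A] = 0.298, [E] = 0.367.
K_c = [E]^2 / ([D] [A]) = 1.52.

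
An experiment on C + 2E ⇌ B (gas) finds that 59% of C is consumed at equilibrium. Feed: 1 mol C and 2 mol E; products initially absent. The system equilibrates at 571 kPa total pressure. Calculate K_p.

Let X = conversion of C (basis 1 mol C); extent of reaction ξ = X.
At extent ξ: n_C = 1 − X; n_E = 2 − 2X; n_B = X.
Total moles n_T = 3 − 2X.
At X = 0.59: n_C = 0.41, n_E = 0.82, n_B = 0.59, n_T = 1.82.
p_i = (n_i/n_T)·P. K_p = p_B / (p_C p_E^2) = 2.17e-05 kPa^-2.

K_p = 2.17e-05 kPa^-2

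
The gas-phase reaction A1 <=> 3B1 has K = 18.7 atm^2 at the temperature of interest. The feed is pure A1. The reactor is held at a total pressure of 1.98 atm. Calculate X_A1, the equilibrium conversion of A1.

X = 0.680

Basis: 1 mol A1 initially; let X = conversion of A1. Extent ξ = X.
Moles: n_A1 = 1 − X; n_B1 = 3X.
Summing: n_T = 1 + 2X.
With p_i = (n_i/n_T)P, K = p_B1^3 / (p_A1).
Equating to 18.7 atm^2 and solving on 0 < X < 1: X = 0.680.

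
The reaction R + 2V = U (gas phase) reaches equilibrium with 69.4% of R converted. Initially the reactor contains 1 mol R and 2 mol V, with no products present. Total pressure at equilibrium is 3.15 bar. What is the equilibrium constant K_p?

Let X = conversion of R (basis 1 mol R); extent of reaction ξ = X.
Species balance: n_R = 1 − X; n_V = 2 − 2X; n_U = X.
Summing: n_T = 3 − 2X.
At X = 0.694: n_R = 0.306, n_V = 0.612, n_U = 0.694, n_T = 1.61.
p_i = (n_i/n_T)·P. K_p = p_U / (p_R p_V^2) = 1.59 bar^-2.

K_p = 1.59 bar^-2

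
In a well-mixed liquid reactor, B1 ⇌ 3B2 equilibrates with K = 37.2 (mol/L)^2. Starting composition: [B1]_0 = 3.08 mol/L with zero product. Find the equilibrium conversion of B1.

Let X = conversion of B1; extent ξ = 3.08·X mol/L.
Concentrations: [B1] = 3.08 − 3.08X; [B2] = 9.24X.
K = [B2]^3 / ([B1]).
This equals 37.2 at X = 0.435 (the root in 0 < X < 1).

X = 0.435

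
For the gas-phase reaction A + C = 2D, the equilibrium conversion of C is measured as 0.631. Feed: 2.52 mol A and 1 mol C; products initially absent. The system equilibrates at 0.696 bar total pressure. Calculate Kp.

Basis: 1 mol C initially; let X = conversion of C. Extent ξ = X.
Moles: n_A = 2.52 − X; n_C = 1 − X; n_D = 2X.
Total moles n_T = 3.52 (Δν = 0, constant).
At X = 0.631: n_A = 1.89, n_C = 0.369, n_D = 1.26, n_T = 3.52.
p_i = (n_i/n_T)·P. Kp = p_D^2 / (p_A p_C) = 2.28.

Kp = 2.28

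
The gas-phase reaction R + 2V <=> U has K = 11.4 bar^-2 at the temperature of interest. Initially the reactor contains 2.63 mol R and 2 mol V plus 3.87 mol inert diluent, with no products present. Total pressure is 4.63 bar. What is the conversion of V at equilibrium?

Take 2 mol V as basis and let X be its fractional conversion, so ξ = X.
Species balance: n_R = 2.63 − X; n_V = 2 − 2X; n_U = X; n_I = 3.87 (inert).
Total moles n_T = 8.5 − 2X.
Mole fractions y_i = n_i/n_T; K = p_U / (p_R p_V^2) with p_i = y_i·P.
Setting this equal to 11.4 bar^-2 and taking the physical root (0 < X < 1) gives X = 0.850.

X = 0.850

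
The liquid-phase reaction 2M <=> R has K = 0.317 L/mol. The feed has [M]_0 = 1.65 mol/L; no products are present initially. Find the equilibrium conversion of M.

Let X = conversion of M; extent ξ = 1.65X/2 mol/L.
Concentrations: [M] = 1.65 − 1.65X; [R] = 0.825X.
K = [R] / ([M]^2).
Solving K = 0.317 for X ∈ (0,1): X = 0.390.

X = 0.390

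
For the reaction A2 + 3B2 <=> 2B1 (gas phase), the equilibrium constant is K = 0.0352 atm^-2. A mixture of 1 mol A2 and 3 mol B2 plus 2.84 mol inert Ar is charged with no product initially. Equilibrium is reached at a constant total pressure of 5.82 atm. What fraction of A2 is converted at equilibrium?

Let X = conversion of A2 (basis 1 mol A2); extent of reaction ξ = X.
Moles: n_A2 = 1 − X; n_B2 = 3 − 3X; n_B1 = 2X; n_I = 2.84 (inert).
Total moles n_T = 6.84 − 2X.
y_i = n_i/n_T, p_i = y_i·P. K = p_B1^2 / (p_A2 p_B2^3).
Equating to 0.0352 atm^-2 and solving on 0 < X < 1: X = 0.251.

X = 0.251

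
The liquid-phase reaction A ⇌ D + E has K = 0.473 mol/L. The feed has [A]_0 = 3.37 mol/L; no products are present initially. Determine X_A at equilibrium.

X = 0.311

Let X = conversion of A; extent ξ = 3.37·X mol/L.
Concentrations: [A] = 3.37 − 3.37X; [D] = 3.37X; [E] = 3.37X.
K = [D] [E] / ([A]).
This equals 0.473 at X = 0.311 (the root in 0 < X < 1).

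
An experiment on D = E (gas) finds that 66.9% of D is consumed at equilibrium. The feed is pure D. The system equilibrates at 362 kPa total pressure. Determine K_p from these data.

Let X = conversion of D (basis 1 mol D); extent of reaction ξ = X.
At extent ξ: n_D = 1 − X; n_E = X.
Total moles n_T = 1 (Δν = 0, constant).
At X = 0.669: n_D = 0.331, n_E = 0.669, n_T = 1.
p_i = (n_i/n_T)·P. K_p = p_E / (p_D) = 2.02.

K_p = 2.02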